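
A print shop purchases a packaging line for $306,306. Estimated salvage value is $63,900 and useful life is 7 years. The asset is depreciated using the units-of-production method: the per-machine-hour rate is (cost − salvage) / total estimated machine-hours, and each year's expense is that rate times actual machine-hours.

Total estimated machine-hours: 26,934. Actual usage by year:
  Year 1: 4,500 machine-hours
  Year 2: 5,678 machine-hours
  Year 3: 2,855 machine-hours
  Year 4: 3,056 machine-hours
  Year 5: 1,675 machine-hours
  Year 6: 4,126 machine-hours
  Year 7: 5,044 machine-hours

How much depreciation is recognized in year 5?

$15,075

Depreciable base = $306,306 − $63,900 = $242,406.
Rate = $242,406 / 26,934 machine-hours = $9 per machine-hour.
Year 1: 4,500 × $9 = $40,500. Book value $265,806.
Year 2: 5,678 × $9 = $51,102. Book value $214,704.
Year 3: 2,855 × $9 = $25,695. Book value $189,009.
Year 4: 3,056 × $9 = $27,504. Book value $161,505.
Year 5: 1,675 × $9 = $15,075. Book value $146,430.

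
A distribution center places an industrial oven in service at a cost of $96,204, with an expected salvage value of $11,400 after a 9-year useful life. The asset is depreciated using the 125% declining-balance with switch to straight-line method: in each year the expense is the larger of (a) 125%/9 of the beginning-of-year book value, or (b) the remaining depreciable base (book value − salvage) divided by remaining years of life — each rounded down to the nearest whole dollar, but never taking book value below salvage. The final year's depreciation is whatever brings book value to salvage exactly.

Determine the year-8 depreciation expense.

$8,300

Depreciable base = $96,204 − $11,400 = $84,804.
Year 1: DB = ⌊$96,204 × 125%/9⌋ = $13,361; SL = ⌊$84,804/9⌋ = $9,422 → take DB $13,361. Book value $82,843.
Year 2: DB = ⌊$82,843 × 125%/9⌋ = $11,505; SL = ⌊$71,443/8⌋ = $8,930 → take DB $11,505. Book value $71,338.
Year 3: DB = ⌊$71,338 × 125%/9⌋ = $9,908; SL = ⌊$59,938/7⌋ = $8,562 → take DB $9,908. Book value $61,430.
Year 4: DB = ⌊$61,430 × 125%/9⌋ = $8,531; SL = ⌊$50,030/6⌋ = $8,338 → take DB $8,531. Book value $52,899.
Year 5: DB = ⌊$52,899 × 125%/9⌋ = $7,347; SL = ⌊$41,499/5⌋ = $8,299 → take SL $8,299. Book value $44,600.
Year 6: DB = ⌊$44,600 × 125%/9⌋ = $6,194; SL = ⌊$33,200/4⌋ = $8,300 → take SL $8,300. Book value $36,300.
Year 7: DB = ⌊$36,300 × 125%/9⌋ = $5,041; SL = ⌊$24,900/3⌋ = $8,300 → take SL $8,300. Book value $28,000.
Year 8: DB = ⌊$28,000 × 125%/9⌋ = $3,888; SL = ⌊$16,600/2⌋ = $8,300 → take SL $8,300. Book value $19,700.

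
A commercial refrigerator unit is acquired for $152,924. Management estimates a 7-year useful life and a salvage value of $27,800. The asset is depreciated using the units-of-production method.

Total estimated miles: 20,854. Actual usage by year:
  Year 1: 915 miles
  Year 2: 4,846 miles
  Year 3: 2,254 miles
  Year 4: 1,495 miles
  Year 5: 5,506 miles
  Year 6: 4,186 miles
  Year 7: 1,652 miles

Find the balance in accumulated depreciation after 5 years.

$90,096

Depreciable base = $152,924 − $27,800 = $125,124.
Rate = $125,124 / 20,854 miles = $6 per mile.
Year 1: 915 × $6 = $5,490. Book value $147,434.
Year 2: 4,846 × $6 = $29,076. Book value $118,358.
Year 3: 2,254 × $6 = $13,524. Book value $104,834.
Year 4: 1,495 × $6 = $8,970. Book value $95,864.
Year 5: 5,506 × $6 = $33,036. Book value $62,828.
Accumulated through year 5 = $152,924 − $62,828 = $90,096.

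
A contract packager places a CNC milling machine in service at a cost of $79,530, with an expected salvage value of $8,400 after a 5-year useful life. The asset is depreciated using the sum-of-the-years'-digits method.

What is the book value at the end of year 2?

Depreciable base = $79,530 − $8,400 = $71,130.
Sum of the years' digits = 5+4+3+2+1 = 15.
Year 1: $71,130 × 5/15 = $23,710. Book value $55,820.
Year 2: $71,130 × 4/15 = $18,968. Book value $36,852.

$36,852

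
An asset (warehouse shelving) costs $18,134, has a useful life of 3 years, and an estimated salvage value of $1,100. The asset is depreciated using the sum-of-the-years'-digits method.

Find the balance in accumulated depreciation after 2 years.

Depreciable base = $18,134 − $1,100 = $17,034.
Sum of the years' digits = 3+2+1 = 6.
Year 1: $17,034 × 3/6 = $8,517. Book value $9,617.
Year 2: $17,034 × 2/6 = $5,678. Book value $3,939.
Accumulated through year 2 = $18,134 − $3,939 = $14,195.

$14,195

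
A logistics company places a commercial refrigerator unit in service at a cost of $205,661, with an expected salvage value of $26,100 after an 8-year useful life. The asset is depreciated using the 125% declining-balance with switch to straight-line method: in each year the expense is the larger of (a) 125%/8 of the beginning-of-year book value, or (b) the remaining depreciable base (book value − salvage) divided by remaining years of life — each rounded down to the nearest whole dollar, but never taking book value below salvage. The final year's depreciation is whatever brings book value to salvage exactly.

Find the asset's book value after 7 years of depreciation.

Depreciable base = $205,661 − $26,100 = $179,561.
Year 1: DB = ⌊$205,661 × 125%/8⌋ = $32,134; SL = ⌊$179,561/8⌋ = $22,445 → take DB $32,134. Book value $173,527.
Year 2: DB = ⌊$173,527 × 125%/8⌋ = $27,113; SL = ⌊$147,427/7⌋ = $21,061 → take DB $27,113. Book value $146,414.
Year 3: DB = ⌊$146,414 × 125%/8⌋ = $22,877; SL = ⌊$120,314/6⌋ = $20,052 → take DB $22,877. Book value $123,537.
Year 4: DB = ⌊$123,537 × 125%/8⌋ = $19,302; SL = ⌊$97,437/5⌋ = $19,487 → take SL $19,487. Book value $104,050.
Year 5: DB = ⌊$104,050 × 125%/8⌋ = $16,257; SL = ⌊$77,950/4⌋ = $19,487 → take SL $19,487. Book value $84,563.
Year 6: DB = ⌊$84,563 × 125%/8⌋ = $13,212; SL = ⌊$58,463/3⌋ = $19,487 → take SL $19,487. Book value $65,076.
Year 7: DB = ⌊$65,076 × 125%/8⌋ = $10,168; SL = ⌊$38,976/2⌋ = $19,488 → take SL $19,488. Book value $45,588.

$45,588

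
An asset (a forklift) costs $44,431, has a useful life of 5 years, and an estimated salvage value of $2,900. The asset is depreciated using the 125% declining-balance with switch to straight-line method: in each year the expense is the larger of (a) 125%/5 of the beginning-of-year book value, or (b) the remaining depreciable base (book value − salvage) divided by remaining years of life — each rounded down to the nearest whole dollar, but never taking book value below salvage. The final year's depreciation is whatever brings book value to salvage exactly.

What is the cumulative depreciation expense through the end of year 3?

$26,802

Depreciable base = $44,431 − $2,900 = $41,531.
Year 1: DB = ⌊$44,431 × 125%/5⌋ = $11,107; SL = ⌊$41,531/5⌋ = $8,306 → take DB $11,107. Book value $33,324.
Year 2: DB = ⌊$33,324 × 125%/5⌋ = $8,331; SL = ⌊$30,424/4⌋ = $7,606 → take DB $8,331. Book value $24,993.
Year 3: DB = ⌊$24,993 × 125%/5⌋ = $6,248; SL = ⌊$22,093/3⌋ = $7,364 → take SL $7,364. Book value $17,629.
Accumulated through year 3 = $44,431 − $17,629 = $26,802.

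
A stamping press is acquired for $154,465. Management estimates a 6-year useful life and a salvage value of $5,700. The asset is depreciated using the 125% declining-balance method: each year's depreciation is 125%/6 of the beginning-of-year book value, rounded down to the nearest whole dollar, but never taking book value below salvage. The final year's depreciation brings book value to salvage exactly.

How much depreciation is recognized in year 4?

Depreciable base = $154,465 − $5,700 = $148,765.
Year 1: ⌊$154,465 × 125%/6⌋ = $32,180. Book value $122,285.
Year 2: ⌊$122,285 × 125%/6⌋ = $25,476. Book value $96,809.
Year 3: ⌊$96,809 × 125%/6⌋ = $20,168. Book value $76,641.
Year 4: ⌊$76,641 × 125%/6⌋ = $15,966. Book value $60,675.

$15,966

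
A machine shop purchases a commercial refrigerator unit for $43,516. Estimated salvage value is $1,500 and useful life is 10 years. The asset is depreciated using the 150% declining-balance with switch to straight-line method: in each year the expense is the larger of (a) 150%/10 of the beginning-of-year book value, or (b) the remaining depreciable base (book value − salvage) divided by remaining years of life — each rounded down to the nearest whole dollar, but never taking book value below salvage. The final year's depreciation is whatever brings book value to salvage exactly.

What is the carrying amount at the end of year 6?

$15,645

Depreciable base = $43,516 − $1,500 = $42,016.
Year 1: DB = ⌊$43,516 × 150%/10⌋ = $6,527; SL = ⌊$42,016/10⌋ = $4,201 → take DB $6,527. Book value $36,989.
Year 2: DB = ⌊$36,989 × 150%/10⌋ = $5,548; SL = ⌊$35,489/9⌋ = $3,943 → take DB $5,548. Book value $31,441.
Year 3: DB = ⌊$31,441 × 150%/10⌋ = $4,716; SL = ⌊$29,941/8⌋ = $3,742 → take DB $4,716. Book value $26,725.
Year 4: DB = ⌊$26,725 × 150%/10⌋ = $4,008; SL = ⌊$25,225/7⌋ = $3,603 → take DB $4,008. Book value $22,717.
Year 5: DB = ⌊$22,717 × 150%/10⌋ = $3,407; SL = ⌊$21,217/6⌋ = $3,536 → take SL $3,536. Book value $19,181.
Year 6: DB = ⌊$19,181 × 150%/10⌋ = $2,877; SL = ⌊$17,681/5⌋ = $3,536 → take SL $3,536. Book value $15,645.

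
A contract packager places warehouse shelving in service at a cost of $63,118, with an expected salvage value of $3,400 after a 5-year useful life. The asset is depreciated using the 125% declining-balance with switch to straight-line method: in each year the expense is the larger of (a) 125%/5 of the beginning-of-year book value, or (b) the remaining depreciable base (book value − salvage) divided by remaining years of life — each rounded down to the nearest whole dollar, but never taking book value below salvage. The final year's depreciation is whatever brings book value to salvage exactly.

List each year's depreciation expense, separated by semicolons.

$15,779; $11,834; $10,701; $10,702; $10,702

Depreciable base = $63,118 − $3,400 = $59,718.
Year 1: DB = ⌊$63,118 × 125%/5⌋ = $15,779; SL = ⌊$59,718/5⌋ = $11,943 → take DB $15,779. Book value $47,339.
Year 2: DB = ⌊$47,339 × 125%/5⌋ = $11,834; SL = ⌊$43,939/4⌋ = $10,984 → take DB $11,834. Book value $35,505.
Year 3: DB = ⌊$35,505 × 125%/5⌋ = $8,876; SL = ⌊$32,105/3⌋ = $10,701 → take SL $10,701. Book value $24,804.
Year 4: DB = ⌊$24,804 × 125%/5⌋ = $6,201; SL = ⌊$21,404/2⌋ = $10,702 → take SL $10,702. Book value $14,102.
Year 5 (final): $14,102 − $3,400 = $10,702. Book value $3,400.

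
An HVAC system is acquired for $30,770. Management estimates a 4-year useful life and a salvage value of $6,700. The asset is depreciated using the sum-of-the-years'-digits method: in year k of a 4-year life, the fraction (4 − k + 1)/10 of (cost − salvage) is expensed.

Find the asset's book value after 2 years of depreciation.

Depreciable base = $30,770 − $6,700 = $24,070.
Sum of the years' digits = 4+3+2+1 = 10.
Year 1: $24,070 × 4/10 = $9,628. Book value $21,142.
Year 2: $24,070 × 3/10 = $7,221. Book value $13,921.

$13,921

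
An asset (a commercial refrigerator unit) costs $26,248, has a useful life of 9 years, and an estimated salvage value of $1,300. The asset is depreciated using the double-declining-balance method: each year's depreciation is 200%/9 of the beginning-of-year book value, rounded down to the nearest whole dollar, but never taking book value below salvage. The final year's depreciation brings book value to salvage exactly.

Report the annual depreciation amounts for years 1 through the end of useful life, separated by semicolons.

Depreciable base = $26,248 − $1,300 = $24,948.
Year 1: ⌊$26,248 × 200%/9⌋ = $5,832. Book value $20,416.
Year 2: ⌊$20,416 × 200%/9⌋ = $4,536. Book value $15,880.
Year 3: ⌊$15,880 × 200%/9⌋ = $3,528. Book value $12,352.
Year 4: ⌊$12,352 × 200%/9⌋ = $2,744. Book value $9,608.
Year 5: ⌊$9,608 × 200%/9⌋ = $2,135. Book value $7,473.
Year 6: ⌊$7,473 × 200%/9⌋ = $1,660. Book value $5,813.
Year 7: ⌊$5,813 × 200%/9⌋ = $1,291. Book value $4,522.
Year 8: ⌊$4,522 × 200%/9⌋ = $1,004. Book value $3,518.
Year 9 (final): $3,518 − $1,300 = $2,218. Book value $1,300.

$5,832; $4,536; $3,528; $2,744; $2,135; $1,660; $1,291; $1,004; $2,218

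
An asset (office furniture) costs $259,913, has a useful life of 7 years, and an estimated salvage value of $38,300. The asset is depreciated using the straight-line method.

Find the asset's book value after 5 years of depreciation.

Depreciable base = $259,913 − $38,300 = $221,613.
Annual expense = $221,613 / 7 = $31,659.
End of year 1: book value $228,254.
End of year 2: book value $196,595.
End of year 3: book value $164,936.
End of year 4: book value $133,277.
End of year 5: book value $101,618.

$101,618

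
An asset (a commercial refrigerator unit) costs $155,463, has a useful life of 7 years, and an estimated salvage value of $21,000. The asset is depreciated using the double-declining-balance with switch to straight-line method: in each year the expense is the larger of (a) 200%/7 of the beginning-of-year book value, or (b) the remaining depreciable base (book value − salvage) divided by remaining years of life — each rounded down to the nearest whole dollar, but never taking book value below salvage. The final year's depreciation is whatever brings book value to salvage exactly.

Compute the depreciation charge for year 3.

Depreciable base = $155,463 − $21,000 = $134,463.
Year 1: DB = ⌊$155,463 × 200%/7⌋ = $44,418; SL = ⌊$134,463/7⌋ = $19,209 → take DB $44,418. Book value $111,045.
Year 2: DB = ⌊$111,045 × 200%/7⌋ = $31,727; SL = ⌊$90,045/6⌋ = $15,007 → take DB $31,727. Book value $79,318.
Year 3: DB = ⌊$79,318 × 200%/7⌋ = $22,662; SL = ⌊$58,318/5⌋ = $11,663 → take DB $22,662. Book value $56,656.

$22,662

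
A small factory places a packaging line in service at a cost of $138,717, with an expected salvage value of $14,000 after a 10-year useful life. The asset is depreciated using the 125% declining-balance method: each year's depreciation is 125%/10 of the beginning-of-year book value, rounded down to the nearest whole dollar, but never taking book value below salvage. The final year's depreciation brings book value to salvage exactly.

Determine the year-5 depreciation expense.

Depreciable base = $138,717 − $14,000 = $124,717.
Year 1: ⌊$138,717 × 125%/10⌋ = $17,339. Book value $121,378.
Year 2: ⌊$121,378 × 125%/10⌋ = $15,172. Book value $106,206.
Year 3: ⌊$106,206 × 125%/10⌋ = $13,275. Book value $92,931.
Year 4: ⌊$92,931 × 125%/10⌋ = $11,616. Book value $81,315.
Year 5: ⌊$81,315 × 125%/10⌋ = $10,164. Book value $71,151.

$10,164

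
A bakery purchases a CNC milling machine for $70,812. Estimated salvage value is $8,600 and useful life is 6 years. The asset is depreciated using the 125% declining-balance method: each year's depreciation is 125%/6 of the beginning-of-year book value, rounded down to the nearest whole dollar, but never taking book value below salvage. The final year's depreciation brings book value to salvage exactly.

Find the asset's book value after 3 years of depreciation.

$35,135

Depreciable base = $70,812 − $8,600 = $62,212.
Year 1: ⌊$70,812 × 125%/6⌋ = $14,752. Book value $56,060.
Year 2: ⌊$56,060 × 125%/6⌋ = $11,679. Book value $44,381.
Year 3: ⌊$44,381 × 125%/6⌋ = $9,246. Book value $35,135.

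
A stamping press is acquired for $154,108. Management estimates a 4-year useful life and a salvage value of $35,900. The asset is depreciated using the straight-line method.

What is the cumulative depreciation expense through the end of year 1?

Depreciable base = $154,108 − $35,900 = $118,208.
Annual expense = $118,208 / 4 = $29,552.
End of year 1: book value $124,556.
Accumulated through year 1 = $154,108 − $124,556 = $29,552.

$29,552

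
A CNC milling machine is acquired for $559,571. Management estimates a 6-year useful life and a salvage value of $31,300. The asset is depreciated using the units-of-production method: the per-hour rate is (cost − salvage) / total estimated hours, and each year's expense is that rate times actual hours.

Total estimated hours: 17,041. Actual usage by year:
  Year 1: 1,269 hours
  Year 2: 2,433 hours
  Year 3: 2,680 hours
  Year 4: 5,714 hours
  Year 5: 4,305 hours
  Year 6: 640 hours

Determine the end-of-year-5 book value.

$51,140

Depreciable base = $559,571 − $31,300 = $528,271.
Rate = $528,271 / 17,041 hours = $31 per hour.
Year 1: 1,269 × $31 = $39,339. Book value $520,232.
Year 2: 2,433 × $31 = $75,423. Book value $444,809.
Year 3: 2,680 × $31 = $83,080. Book value $361,729.
Year 4: 5,714 × $31 = $177,134. Book value $184,595.
Year 5: 4,305 × $31 = $133,455. Book value $51,140.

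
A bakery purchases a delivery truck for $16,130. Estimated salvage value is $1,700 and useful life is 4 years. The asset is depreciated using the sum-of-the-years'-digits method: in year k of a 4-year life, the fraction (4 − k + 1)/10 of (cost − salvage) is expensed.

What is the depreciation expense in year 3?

$2,886

Depreciable base = $16,130 − $1,700 = $14,430.
Sum of the years' digits = 4+3+2+1 = 10.
Year 1: $14,430 × 4/10 = $5,772. Book value $10,358.
Year 2: $14,430 × 3/10 = $4,329. Book value $6,029.
Year 3: $14,430 × 2/10 = $2,886. Book value $3,143.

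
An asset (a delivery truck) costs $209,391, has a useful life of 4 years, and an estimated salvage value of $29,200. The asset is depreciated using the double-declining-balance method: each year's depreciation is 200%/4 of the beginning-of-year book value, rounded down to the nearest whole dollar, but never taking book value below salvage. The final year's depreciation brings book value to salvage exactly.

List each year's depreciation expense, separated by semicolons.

Depreciable base = $209,391 − $29,200 = $180,191.
Year 1: ⌊$209,391 × 200%/4⌋ = $104,695. Book value $104,696.
Year 2: ⌊$104,696 × 200%/4⌋ = $52,348. Book value $52,348.
Year 3: ⌊$52,348 × 200%/4⌋ = $26,174, capped at $23,148. Book value $29,200.
Year 4 (final): $29,200 − $29,200 = $0. Book value $29,200.

$104,695; $52,348; $23,148; $0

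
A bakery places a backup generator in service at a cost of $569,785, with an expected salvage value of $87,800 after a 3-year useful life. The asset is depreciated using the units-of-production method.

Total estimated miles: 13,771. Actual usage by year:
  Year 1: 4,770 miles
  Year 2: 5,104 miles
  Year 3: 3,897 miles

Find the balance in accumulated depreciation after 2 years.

Depreciable base = $569,785 − $87,800 = $481,985.
Rate = $481,985 / 13,771 miles = $35 per mile.
Year 1: 4,770 × $35 = $166,950. Book value $402,835.
Year 2: 5,104 × $35 = $178,640. Book value $224,195.
Accumulated through year 2 = $569,785 − $224,195 = $345,590.

$345,590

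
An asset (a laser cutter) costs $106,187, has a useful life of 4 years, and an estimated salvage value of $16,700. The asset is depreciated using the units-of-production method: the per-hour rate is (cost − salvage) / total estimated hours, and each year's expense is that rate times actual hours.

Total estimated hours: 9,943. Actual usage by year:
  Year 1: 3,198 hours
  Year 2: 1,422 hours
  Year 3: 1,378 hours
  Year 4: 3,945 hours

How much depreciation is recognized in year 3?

Depreciable base = $106,187 − $16,700 = $89,487.
Rate = $89,487 / 9,943 hours = $9 per hour.
Year 1: 3,198 × $9 = $28,782. Book value $77,405.
Year 2: 1,422 × $9 = $12,798. Book value $64,607.
Year 3: 1,378 × $9 = $12,402. Book value $52,205.

$12,402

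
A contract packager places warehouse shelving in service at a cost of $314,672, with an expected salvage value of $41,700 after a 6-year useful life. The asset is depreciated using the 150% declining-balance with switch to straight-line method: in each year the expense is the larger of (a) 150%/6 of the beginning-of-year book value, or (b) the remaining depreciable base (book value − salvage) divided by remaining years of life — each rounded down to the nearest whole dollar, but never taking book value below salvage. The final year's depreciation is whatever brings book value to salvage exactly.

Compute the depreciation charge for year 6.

$28,933

Depreciable base = $314,672 − $41,700 = $272,972.
Year 1: DB = ⌊$314,672 × 150%/6⌋ = $78,668; SL = ⌊$272,972/6⌋ = $45,495 → take DB $78,668. Book value $236,004.
Year 2: DB = ⌊$236,004 × 150%/6⌋ = $59,001; SL = ⌊$194,304/5⌋ = $38,860 → take DB $59,001. Book value $177,003.
Year 3: DB = ⌊$177,003 × 150%/6⌋ = $44,250; SL = ⌊$135,303/4⌋ = $33,825 → take DB $44,250. Book value $132,753.
Year 4: DB = ⌊$132,753 × 150%/6⌋ = $33,188; SL = ⌊$91,053/3⌋ = $30,351 → take DB $33,188. Book value $99,565.
Year 5: DB = ⌊$99,565 × 150%/6⌋ = $24,891; SL = ⌊$57,865/2⌋ = $28,932 → take SL $28,932. Book value $70,633.
Year 6 (final): $70,633 − $41,700 = $28,933. Book value $41,700.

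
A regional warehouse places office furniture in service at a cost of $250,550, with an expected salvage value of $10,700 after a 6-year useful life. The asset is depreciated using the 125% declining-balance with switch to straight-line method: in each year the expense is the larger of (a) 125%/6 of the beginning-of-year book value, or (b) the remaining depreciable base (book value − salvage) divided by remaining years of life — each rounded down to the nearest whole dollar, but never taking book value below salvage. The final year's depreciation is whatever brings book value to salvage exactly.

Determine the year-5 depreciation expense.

$36,583

Depreciable base = $250,550 − $10,700 = $239,850.
Year 1: DB = ⌊$250,550 × 125%/6⌋ = $52,197; SL = ⌊$239,850/6⌋ = $39,975 → take DB $52,197. Book value $198,353.
Year 2: DB = ⌊$198,353 × 125%/6⌋ = $41,323; SL = ⌊$187,653/5⌋ = $37,530 → take DB $41,323. Book value $157,030.
Year 3: DB = ⌊$157,030 × 125%/6⌋ = $32,714; SL = ⌊$146,330/4⌋ = $36,582 → take SL $36,582. Book value $120,448.
Year 4: DB = ⌊$120,448 × 125%/6⌋ = $25,093; SL = ⌊$109,748/3⌋ = $36,582 → take SL $36,582. Book value $83,866.
Year 5: DB = ⌊$83,866 × 125%/6⌋ = $17,472; SL = ⌊$73,166/2⌋ = $36,583 → take SL $36,583. Book value $47,283.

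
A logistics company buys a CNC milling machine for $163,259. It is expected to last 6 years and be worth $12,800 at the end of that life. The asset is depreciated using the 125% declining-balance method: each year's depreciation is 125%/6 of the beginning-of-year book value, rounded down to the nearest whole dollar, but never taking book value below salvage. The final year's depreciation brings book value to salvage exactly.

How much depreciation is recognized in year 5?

$13,360

Depreciable base = $163,259 − $12,800 = $150,459.
Year 1: ⌊$163,259 × 125%/6⌋ = $34,012. Book value $129,247.
Year 2: ⌊$129,247 × 125%/6⌋ = $26,926. Book value $102,321.
Year 3: ⌊$102,321 × 125%/6⌋ = $21,316. Book value $81,005.
Year 4: ⌊$81,005 × 125%/6⌋ = $16,876. Book value $64,129.
Year 5: ⌊$64,129 × 125%/6⌋ = $13,360. Book value $50,769.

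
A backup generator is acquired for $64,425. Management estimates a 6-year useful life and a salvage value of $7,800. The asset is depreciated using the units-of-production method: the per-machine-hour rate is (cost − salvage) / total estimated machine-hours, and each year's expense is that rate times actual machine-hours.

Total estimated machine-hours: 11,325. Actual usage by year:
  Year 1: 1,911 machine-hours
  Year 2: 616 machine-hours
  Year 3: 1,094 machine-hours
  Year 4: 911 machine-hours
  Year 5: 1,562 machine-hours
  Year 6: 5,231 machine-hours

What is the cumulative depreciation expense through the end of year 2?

Depreciable base = $64,425 − $7,800 = $56,625.
Rate = $56,625 / 11,325 machine-hours = $5 per machine-hour.
Year 1: 1,911 × $5 = $9,555. Book value $54,870.
Year 2: 616 × $5 = $3,080. Book value $51,790.
Accumulated through year 2 = $64,425 − $51,790 = $12,635.

$12,635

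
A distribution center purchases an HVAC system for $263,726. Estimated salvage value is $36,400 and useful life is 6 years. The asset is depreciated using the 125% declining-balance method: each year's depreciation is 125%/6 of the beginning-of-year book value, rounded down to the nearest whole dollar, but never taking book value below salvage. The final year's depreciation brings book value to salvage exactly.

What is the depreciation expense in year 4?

Depreciable base = $263,726 − $36,400 = $227,326.
Year 1: ⌊$263,726 × 125%/6⌋ = $54,942. Book value $208,784.
Year 2: ⌊$208,784 × 125%/6⌋ = $43,496. Book value $165,288.
Year 3: ⌊$165,288 × 125%/6⌋ = $34,435. Book value $130,853.
Year 4: ⌊$130,853 × 125%/6⌋ = $27,261. Book value $103,592.

$27,261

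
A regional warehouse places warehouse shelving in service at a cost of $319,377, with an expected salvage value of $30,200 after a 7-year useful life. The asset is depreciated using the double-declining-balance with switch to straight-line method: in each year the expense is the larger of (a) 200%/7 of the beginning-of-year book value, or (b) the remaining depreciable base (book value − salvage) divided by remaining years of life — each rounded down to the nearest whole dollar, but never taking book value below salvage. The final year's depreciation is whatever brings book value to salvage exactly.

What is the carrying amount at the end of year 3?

$116,392

Depreciable base = $319,377 − $30,200 = $289,177.
Year 1: DB = ⌊$319,377 × 200%/7⌋ = $91,250; SL = ⌊$289,177/7⌋ = $41,311 → take DB $91,250. Book value $228,127.
Year 2: DB = ⌊$228,127 × 200%/7⌋ = $65,179; SL = ⌊$197,927/6⌋ = $32,987 → take DB $65,179. Book value $162,948.
Year 3: DB = ⌊$162,948 × 200%/7⌋ = $46,556; SL = ⌊$132,748/5⌋ = $26,549 → take DB $46,556. Book value $116,392.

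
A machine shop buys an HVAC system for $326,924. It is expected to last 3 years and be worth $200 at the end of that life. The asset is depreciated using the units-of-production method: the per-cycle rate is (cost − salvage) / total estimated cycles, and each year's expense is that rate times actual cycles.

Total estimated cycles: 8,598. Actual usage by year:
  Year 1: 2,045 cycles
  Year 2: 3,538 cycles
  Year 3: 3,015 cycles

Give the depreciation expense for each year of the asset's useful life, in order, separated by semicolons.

$77,710; $134,444; $114,570

Depreciable base = $326,924 − $200 = $326,724.
Rate = $326,724 / 8,598 cycles = $38 per cycle.
Year 1: 2,045 × $38 = $77,710. Book value $249,214.
Year 2: 3,538 × $38 = $134,444. Book value $114,770.
Year 3: 3,015 × $38 = $114,570. Book value $200.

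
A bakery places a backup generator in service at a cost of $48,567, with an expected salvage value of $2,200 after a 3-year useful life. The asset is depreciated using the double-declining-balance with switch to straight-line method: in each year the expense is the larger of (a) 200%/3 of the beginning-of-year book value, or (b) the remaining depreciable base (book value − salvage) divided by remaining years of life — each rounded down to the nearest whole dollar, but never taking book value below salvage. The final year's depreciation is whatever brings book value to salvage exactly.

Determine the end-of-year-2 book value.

Depreciable base = $48,567 − $2,200 = $46,367.
Year 1: DB = ⌊$48,567 × 200%/3⌋ = $32,378; SL = ⌊$46,367/3⌋ = $15,455 → take DB $32,378. Book value $16,189.
Year 2: DB = ⌊$16,189 × 200%/3⌋ = $10,792; SL = ⌊$13,989/2⌋ = $6,994 → take DB $10,792. Book value $5,397.

$5,397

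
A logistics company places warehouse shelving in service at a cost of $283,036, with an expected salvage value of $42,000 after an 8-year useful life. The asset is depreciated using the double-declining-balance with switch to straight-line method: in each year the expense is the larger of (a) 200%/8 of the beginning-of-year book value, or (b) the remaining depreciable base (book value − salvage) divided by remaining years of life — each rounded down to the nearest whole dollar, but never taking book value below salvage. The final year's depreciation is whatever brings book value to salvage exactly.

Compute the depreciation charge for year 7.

Depreciable base = $283,036 − $42,000 = $241,036.
Year 1: DB = ⌊$283,036 × 200%/8⌋ = $70,759; SL = ⌊$241,036/8⌋ = $30,129 → take DB $70,759. Book value $212,277.
Year 2: DB = ⌊$212,277 × 200%/8⌋ = $53,069; SL = ⌊$170,277/7⌋ = $24,325 → take DB $53,069. Book value $159,208.
Year 3: DB = ⌊$159,208 × 200%/8⌋ = $39,802; SL = ⌊$117,208/6⌋ = $19,534 → take DB $39,802. Book value $119,406.
Year 4: DB = ⌊$119,406 × 200%/8⌋ = $29,851; SL = ⌊$77,406/5⌋ = $15,481 → take DB $29,851. Book value $89,555.
Year 5: DB = ⌊$89,555 × 200%/8⌋ = $22,388; SL = ⌊$47,555/4⌋ = $11,888 → take DB $22,388. Book value $67,167.
Year 6: DB = ⌊$67,167 × 200%/8⌋ = $16,791; SL = ⌊$25,167/3⌋ = $8,389 → take DB $16,791. Book value $50,376.
Year 7: DB = ⌊$50,376 × 200%/8⌋ = $12,594; SL = ⌊$8,376/2⌋ = $4,188 → take DB $12,594, capped at $8,376. Book value $42,000.

$8,376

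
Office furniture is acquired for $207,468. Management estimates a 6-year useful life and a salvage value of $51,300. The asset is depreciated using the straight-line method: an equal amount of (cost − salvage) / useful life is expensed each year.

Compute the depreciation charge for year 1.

$26,028

Depreciable base = $207,468 − $51,300 = $156,168.
Annual expense = $156,168 / 6 = $26,028.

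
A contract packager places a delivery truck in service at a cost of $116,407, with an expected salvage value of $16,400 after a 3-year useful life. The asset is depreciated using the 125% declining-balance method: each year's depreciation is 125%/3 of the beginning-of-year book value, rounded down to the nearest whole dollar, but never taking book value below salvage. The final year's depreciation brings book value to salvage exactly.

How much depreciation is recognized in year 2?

$28,293

Depreciable base = $116,407 − $16,400 = $100,007.
Year 1: ⌊$116,407 × 125%/3⌋ = $48,502. Book value $67,905.
Year 2: ⌊$67,905 × 125%/3⌋ = $28,293. Book value $39,612.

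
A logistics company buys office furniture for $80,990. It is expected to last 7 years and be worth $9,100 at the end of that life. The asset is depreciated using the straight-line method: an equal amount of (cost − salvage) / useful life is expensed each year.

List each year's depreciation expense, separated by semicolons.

$10,270; $10,270; $10,270; $10,270; $10,270; $10,270; $10,270

Depreciable base = $80,990 − $9,100 = $71,890.
Annual expense = $71,890 / 7 = $10,270.
End of year 1: book value $70,720.
End of year 2: book value $60,450.
End of year 3: book value $50,180.
End of year 4: book value $39,910.
End of year 5: book value $29,640.
End of year 6: book value $19,370.
End of year 7: book value $9,100.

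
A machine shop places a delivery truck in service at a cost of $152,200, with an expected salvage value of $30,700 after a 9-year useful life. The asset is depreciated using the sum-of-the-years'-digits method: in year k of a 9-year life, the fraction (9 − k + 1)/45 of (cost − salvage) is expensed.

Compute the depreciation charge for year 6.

$10,800

Depreciable base = $152,200 − $30,700 = $121,500.
Sum of the years' digits = 9+8+7+6+5+4+3+2+1 = 45.
Year 1: $121,500 × 9/45 = $24,300. Book value $127,900.
Year 2: $121,500 × 8/45 = $21,600. Book value $106,300.
Year 3: $121,500 × 7/45 = $18,900. Book value $87,400.
Year 4: $121,500 × 6/45 = $16,200. Book value $71,200.
Year 5: $121,500 × 5/45 = $13,500. Book value $57,700.
Year 6: $121,500 × 4/45 = $10,800. Book value $46,900.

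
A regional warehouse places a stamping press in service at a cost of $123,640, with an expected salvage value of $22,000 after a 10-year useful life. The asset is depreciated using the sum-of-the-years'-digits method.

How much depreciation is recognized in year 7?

Depreciable base = $123,640 − $22,000 = $101,640.
Sum of the years' digits = 10+9+8+7+6+5+4+3+2+1 = 55.
Year 1: $101,640 × 10/55 = $18,480. Book value $105,160.
Year 2: $101,640 × 9/55 = $16,632. Book value $88,528.
Year 3: $101,640 × 8/55 = $14,784. Book value $73,744.
Year 4: $101,640 × 7/55 = $12,936. Book value $60,808.
Year 5: $101,640 × 6/55 = $11,088. Book value $49,720.
Year 6: $101,640 × 5/55 = $9,240. Book value $40,480.
Year 7: $101,640 × 4/55 = $7,392. Book value $33,088.

$7,392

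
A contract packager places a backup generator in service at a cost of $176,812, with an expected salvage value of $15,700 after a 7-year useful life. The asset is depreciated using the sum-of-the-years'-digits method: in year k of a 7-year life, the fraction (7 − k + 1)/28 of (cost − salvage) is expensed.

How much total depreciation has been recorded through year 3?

$103,572

Depreciable base = $176,812 − $15,700 = $161,112.
Sum of the years' digits = 7+6+5+4+3+2+1 = 28.
Year 1: $161,112 × 7/28 = $40,278. Book value $136,534.
Year 2: $161,112 × 6/28 = $34,524. Book value $102,010.
Year 3: $161,112 × 5/28 = $28,770. Book value $73,240.
Accumulated through year 3 = $176,812 − $73,240 = $103,572.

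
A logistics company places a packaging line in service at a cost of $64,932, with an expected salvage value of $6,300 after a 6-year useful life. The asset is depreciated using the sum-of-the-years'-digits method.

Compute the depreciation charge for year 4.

Depreciable base = $64,932 − $6,300 = $58,632.
Sum of the years' digits = 6+5+4+3+2+1 = 21.
Year 1: $58,632 × 6/21 = $16,752. Book value $48,180.
Year 2: $58,632 × 5/21 = $13,960. Book value $34,220.
Year 3: $58,632 × 4/21 = $11,168. Book value $23,052.
Year 4: $58,632 × 3/21 = $8,376. Book value $14,676.

$8,376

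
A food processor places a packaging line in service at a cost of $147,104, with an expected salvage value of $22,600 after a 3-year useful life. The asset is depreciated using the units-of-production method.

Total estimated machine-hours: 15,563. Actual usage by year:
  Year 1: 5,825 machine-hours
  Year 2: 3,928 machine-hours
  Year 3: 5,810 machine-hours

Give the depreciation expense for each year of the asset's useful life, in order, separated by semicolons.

Depreciable base = $147,104 − $22,600 = $124,504.
Rate = $124,504 / 15,563 machine-hours = $8 per machine-hour.
Year 1: 5,825 × $8 = $46,600. Book value $100,504.
Year 2: 3,928 × $8 = $31,424. Book value $69,080.
Year 3: 5,810 × $8 = $46,480. Book value $22,600.

$46,600; $31,424; $46,480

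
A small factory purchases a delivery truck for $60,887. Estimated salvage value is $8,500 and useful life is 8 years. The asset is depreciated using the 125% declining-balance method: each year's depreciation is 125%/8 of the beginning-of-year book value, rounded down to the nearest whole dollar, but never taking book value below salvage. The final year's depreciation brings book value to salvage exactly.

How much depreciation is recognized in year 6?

Depreciable base = $60,887 − $8,500 = $52,387.
Year 1: ⌊$60,887 × 125%/8⌋ = $9,513. Book value $51,374.
Year 2: ⌊$51,374 × 125%/8⌋ = $8,027. Book value $43,347.
Year 3: ⌊$43,347 × 125%/8⌋ = $6,772. Book value $36,575.
Year 4: ⌊$36,575 × 125%/8⌋ = $5,714. Book value $30,861.
Year 5: ⌊$30,861 × 125%/8⌋ = $4,822. Book value $26,039.
Year 6: ⌊$26,039 × 125%/8⌋ = $4,068. Book value $21,971.

$4,068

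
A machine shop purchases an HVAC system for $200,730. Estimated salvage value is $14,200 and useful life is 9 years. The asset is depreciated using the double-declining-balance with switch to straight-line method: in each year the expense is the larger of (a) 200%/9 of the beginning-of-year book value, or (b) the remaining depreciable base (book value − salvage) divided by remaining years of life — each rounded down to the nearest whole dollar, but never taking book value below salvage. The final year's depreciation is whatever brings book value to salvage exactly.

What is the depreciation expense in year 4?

Depreciable base = $200,730 − $14,200 = $186,530.
Year 1: DB = ⌊$200,730 × 200%/9⌋ = $44,606; SL = ⌊$186,530/9⌋ = $20,725 → take DB $44,606. Book value $156,124.
Year 2: DB = ⌊$156,124 × 200%/9⌋ = $34,694; SL = ⌊$141,924/8⌋ = $17,740 → take DB $34,694. Book value $121,430.
Year 3: DB = ⌊$121,430 × 200%/9⌋ = $26,984; SL = ⌊$107,230/7⌋ = $15,318 → take DB $26,984. Book value $94,446.
Year 4: DB = ⌊$94,446 × 200%/9⌋ = $20,988; SL = ⌊$80,246/6⌋ = $13,374 → take DB $20,988. Book value $73,458.

$20,988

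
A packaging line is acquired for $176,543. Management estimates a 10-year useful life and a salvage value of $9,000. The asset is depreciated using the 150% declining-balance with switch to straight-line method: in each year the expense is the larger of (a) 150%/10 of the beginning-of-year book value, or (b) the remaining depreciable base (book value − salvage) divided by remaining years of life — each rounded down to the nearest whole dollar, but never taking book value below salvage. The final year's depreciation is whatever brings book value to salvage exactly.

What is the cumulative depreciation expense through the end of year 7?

Depreciable base = $176,543 − $9,000 = $167,543.
Year 1: DB = ⌊$176,543 × 150%/10⌋ = $26,481; SL = ⌊$167,543/10⌋ = $16,754 → take DB $26,481. Book value $150,062.
Year 2: DB = ⌊$150,062 × 150%/10⌋ = $22,509; SL = ⌊$141,062/9⌋ = $15,673 → take DB $22,509. Book value $127,553.
Year 3: DB = ⌊$127,553 × 150%/10⌋ = $19,132; SL = ⌊$118,553/8⌋ = $14,819 → take DB $19,132. Book value $108,421.
Year 4: DB = ⌊$108,421 × 150%/10⌋ = $16,263; SL = ⌊$99,421/7⌋ = $14,203 → take DB $16,263. Book value $92,158.
Year 5: DB = ⌊$92,158 × 150%/10⌋ = $13,823; SL = ⌊$83,158/6⌋ = $13,859 → take SL $13,859. Book value $78,299.
Year 6: DB = ⌊$78,299 × 150%/10⌋ = $11,744; SL = ⌊$69,299/5⌋ = $13,859 → take SL $13,859. Book value $64,440.
Year 7: DB = ⌊$64,440 × 150%/10⌋ = $9,666; SL = ⌊$55,440/4⌋ = $13,860 → take SL $13,860. Book value $50,580.
Accumulated through year 7 = $176,543 − $50,580 = $125,963.

$125,963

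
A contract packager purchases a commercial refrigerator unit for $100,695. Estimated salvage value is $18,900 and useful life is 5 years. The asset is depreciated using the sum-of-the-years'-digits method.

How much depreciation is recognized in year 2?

$21,812

Depreciable base = $100,695 − $18,900 = $81,795.
Sum of the years' digits = 5+4+3+2+1 = 15.
Year 1: $81,795 × 5/15 = $27,265. Book value $73,430.
Year 2: $81,795 × 4/15 = $21,812. Book value $51,618.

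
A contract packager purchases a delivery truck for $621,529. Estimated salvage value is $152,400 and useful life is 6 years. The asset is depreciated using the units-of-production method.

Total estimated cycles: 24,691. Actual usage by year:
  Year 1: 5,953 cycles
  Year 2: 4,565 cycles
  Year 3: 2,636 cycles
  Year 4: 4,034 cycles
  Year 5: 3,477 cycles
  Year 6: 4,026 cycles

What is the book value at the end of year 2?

Depreciable base = $621,529 − $152,400 = $469,129.
Rate = $469,129 / 24,691 cycles = $19 per cycle.
Year 1: 5,953 × $19 = $113,107. Book value $508,422.
Year 2: 4,565 × $19 = $86,735. Book value $421,687.

$421,687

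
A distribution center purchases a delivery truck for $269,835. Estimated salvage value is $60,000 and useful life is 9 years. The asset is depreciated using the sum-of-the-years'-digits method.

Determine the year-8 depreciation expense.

Depreciable base = $269,835 − $60,000 = $209,835.
Sum of the years' digits = 9+8+7+6+5+4+3+2+1 = 45.
Year 1: $209,835 × 9/45 = $41,967. Book value $227,868.
Year 2: $209,835 × 8/45 = $37,304. Book value $190,564.
Year 3: $209,835 × 7/45 = $32,641. Book value $157,923.
Year 4: $209,835 × 6/45 = $27,978. Book value $129,945.
Year 5: $209,835 × 5/45 = $23,315. Book value $106,630.
Year 6: $209,835 × 4/45 = $18,652. Book value $87,978.
Year 7: $209,835 × 3/45 = $13,989. Book value $73,989.
Year 8: $209,835 × 2/45 = $9,326. Book value $64,663.

$9,326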